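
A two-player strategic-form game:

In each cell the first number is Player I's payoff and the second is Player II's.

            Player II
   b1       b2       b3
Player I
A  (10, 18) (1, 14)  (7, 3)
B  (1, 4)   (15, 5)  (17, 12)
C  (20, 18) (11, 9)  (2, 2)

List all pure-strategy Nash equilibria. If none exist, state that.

(B, b3); (C, b1)

Player I against b1: payoffs 10, 1, 20 → best response C.
Player I against b2: payoffs 1, 15, 11 → best response B.
Player I against b3: payoffs 7, 17, 2 → best response B.
Player II against A: payoffs 18, 14, 3 → best response b1.
Player II against B: payoffs 4, 5, 12 → best response b3.
Player II against C: payoffs 18, 9, 2 → best response b1.
Mutual best responses: (B, b3); (C, b1).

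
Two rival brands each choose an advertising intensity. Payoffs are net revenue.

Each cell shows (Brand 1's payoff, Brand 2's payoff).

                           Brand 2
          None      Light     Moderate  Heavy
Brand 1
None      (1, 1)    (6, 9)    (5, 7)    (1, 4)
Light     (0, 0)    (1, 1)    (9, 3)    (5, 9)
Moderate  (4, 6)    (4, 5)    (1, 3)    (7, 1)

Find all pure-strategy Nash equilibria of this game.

Brand 1 against None: payoffs 1, 0, 4 → best response Moderate.
Brand 1 against Light: payoffs 6, 1, 4 → best response None.
Brand 1 against Moderate: payoffs 5, 9, 1 → best response Light.
Brand 1 against Heavy: payoffs 1, 5, 7 → best response Moderate.
Brand 2 against None: payoffs 1, 9, 7, 4 → best response Light.
Brand 2 against Light: payoffs 0, 1, 3, 9 → best response Heavy.
Brand 2 against Moderate: payoffs 6, 5, 3, 1 → best response None.
Mutual best responses: (None, Light); (Moderate, None).

(None, Light); (Moderate, None)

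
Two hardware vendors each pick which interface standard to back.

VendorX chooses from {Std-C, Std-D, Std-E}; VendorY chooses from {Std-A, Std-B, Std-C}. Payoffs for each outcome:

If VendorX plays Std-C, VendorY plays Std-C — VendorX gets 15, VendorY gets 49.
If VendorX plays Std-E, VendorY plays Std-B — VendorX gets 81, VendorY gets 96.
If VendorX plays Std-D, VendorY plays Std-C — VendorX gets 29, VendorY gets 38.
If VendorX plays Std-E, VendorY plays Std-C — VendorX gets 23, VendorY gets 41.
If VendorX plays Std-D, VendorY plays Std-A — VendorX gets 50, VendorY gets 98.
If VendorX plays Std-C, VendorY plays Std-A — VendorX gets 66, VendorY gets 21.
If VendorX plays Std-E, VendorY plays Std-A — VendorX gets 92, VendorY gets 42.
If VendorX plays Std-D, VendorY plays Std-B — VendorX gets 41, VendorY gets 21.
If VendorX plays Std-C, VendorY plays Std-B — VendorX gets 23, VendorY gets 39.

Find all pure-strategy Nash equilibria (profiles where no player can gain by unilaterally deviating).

Pure NE: (Std-E, Std-B)

VendorX against Std-A: payoffs 66, 50, 92 → best response Std-E.
VendorX against Std-B: payoffs 23, 41, 81 → best response Std-E.
VendorX against Std-C: payoffs 15, 29, 23 → best response Std-D.
VendorY against Std-C: payoffs 21, 39, 49 → best response Std-C.
VendorY against Std-D: payoffs 98, 21, 38 → best response Std-A.
VendorY against Std-E: payoffs 42, 96, 41 → best response Std-B.
Mutual best responses: (Std-E, Std-B).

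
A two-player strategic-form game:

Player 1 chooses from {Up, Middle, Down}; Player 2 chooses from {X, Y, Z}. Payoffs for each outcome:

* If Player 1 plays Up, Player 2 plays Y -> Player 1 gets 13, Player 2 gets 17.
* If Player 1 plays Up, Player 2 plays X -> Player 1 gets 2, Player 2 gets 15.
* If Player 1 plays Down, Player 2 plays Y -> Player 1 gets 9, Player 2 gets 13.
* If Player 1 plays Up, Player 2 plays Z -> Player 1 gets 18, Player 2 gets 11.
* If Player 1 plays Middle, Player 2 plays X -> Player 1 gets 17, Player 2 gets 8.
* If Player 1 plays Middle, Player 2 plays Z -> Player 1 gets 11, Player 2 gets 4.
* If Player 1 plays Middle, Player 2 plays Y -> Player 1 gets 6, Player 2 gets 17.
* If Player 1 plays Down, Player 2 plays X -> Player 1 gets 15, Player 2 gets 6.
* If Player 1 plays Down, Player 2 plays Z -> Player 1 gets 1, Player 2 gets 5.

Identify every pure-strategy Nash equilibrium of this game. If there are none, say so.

Pure NE: (Up, Y)

Mark each player's best response to every combination of opponents' strategies; a profile where every player is best-responding is a pure Nash equilibrium.
Player 1 against X: payoffs 2, 17, 15 → best response Middle.
Player 1 against Y: payoffs 13, 6, 9 → best response Up.
Player 1 against Z: payoffs 18, 11, 1 → best response Up.
Player 2 against Up: payoffs 15, 17, 11 → best response Y.
Player 2 against Middle: payoffs 8, 17, 4 → best response Y.
Player 2 against Down: payoffs 6, 13, 5 → best response Y.
Mutual best responses: (Up, Y).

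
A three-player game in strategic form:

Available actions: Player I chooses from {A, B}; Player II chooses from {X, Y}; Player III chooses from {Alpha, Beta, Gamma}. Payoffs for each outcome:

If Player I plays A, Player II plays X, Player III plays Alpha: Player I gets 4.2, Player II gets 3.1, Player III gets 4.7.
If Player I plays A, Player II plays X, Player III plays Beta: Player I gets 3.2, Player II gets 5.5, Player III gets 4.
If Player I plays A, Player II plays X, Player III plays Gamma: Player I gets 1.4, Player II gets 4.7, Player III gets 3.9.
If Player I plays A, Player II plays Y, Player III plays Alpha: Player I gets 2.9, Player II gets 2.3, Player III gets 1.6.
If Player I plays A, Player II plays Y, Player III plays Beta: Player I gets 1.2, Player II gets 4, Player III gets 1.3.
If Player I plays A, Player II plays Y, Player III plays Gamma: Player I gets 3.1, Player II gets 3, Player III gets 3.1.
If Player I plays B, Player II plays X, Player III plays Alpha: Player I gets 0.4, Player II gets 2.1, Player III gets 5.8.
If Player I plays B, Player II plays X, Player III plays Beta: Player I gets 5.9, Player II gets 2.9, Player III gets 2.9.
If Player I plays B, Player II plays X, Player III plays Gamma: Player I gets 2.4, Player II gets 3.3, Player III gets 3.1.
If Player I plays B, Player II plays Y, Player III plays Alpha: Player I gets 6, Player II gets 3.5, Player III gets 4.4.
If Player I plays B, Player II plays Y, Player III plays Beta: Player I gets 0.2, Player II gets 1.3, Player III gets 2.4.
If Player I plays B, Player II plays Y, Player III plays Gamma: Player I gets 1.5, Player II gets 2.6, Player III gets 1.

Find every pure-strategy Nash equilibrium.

Player I against (X, Alpha): payoffs 4.2, 0.4 → best response A.
Player I against (X, Beta): payoffs 3.2, 5.9 → best response B.
Player I against (X, Gamma): payoffs 1.4, 2.4 → best response B.
Player I against (Y, Alpha): payoffs 2.9, 6 → best response B.
Player I against (Y, Beta): payoffs 1.2, 0.2 → best response A.
Player I against (Y, Gamma): payoffs 3.1, 1.5 → best response A.
Player II against (A, Alpha): payoffs 3.1, 2.3 → best response X.
Player II against (A, Beta): payoffs 5.5, 4 → best response X.
Player II against (A, Gamma): payoffs 4.7, 3 → best response X.
Player II against (B, Alpha): payoffs 2.1, 3.5 → best response Y.
Player II against (B, Beta): payoffs 2.9, 1.3 → best response X.
Player II against (B, Gamma): payoffs 3.3, 2.6 → best response X.
Player III against (A, X): payoffs 4.7, 4, 3.9 → best response Alpha.
Player III against (A, Y): payoffs 1.6, 1.3, 3.1 → best response Gamma.
Player III against (B, X): payoffs 5.8, 2.9, 3.1 → best response Alpha.
Player III against (B, Y): payoffs 4.4, 2.4, 1 → best response Alpha.
Mutual best responses: (A, X, Alpha); (B, Y, Alpha).

Pure-strategy Nash equilibria: (A, X, Alpha) and (B, Y, Alpha)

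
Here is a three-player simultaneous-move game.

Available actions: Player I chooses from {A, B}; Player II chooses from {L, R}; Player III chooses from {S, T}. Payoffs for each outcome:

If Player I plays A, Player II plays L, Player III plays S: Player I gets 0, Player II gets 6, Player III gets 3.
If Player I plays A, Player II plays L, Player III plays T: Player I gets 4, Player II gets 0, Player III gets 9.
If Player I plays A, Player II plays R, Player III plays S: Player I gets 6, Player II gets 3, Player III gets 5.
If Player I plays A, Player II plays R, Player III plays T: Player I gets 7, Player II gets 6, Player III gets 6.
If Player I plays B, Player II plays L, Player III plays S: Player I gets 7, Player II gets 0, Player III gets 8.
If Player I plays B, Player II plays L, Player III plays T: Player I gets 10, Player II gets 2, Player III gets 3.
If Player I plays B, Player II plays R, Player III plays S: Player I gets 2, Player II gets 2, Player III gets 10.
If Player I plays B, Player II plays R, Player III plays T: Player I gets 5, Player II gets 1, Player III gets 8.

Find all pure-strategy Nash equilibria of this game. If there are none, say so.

(A, L, S): Player I can switch to B (0 → 7). Not NE.
(A, L, T): Player I can switch to B (4 → 10). Not NE.
(A, R, S): Player II can switch to L (3 → 6). Not NE.
(A, R, T): Player I gets 7, best alternative 5; Player II gets 6, best alternative 0; Player III gets 6, best alternative 5. No profitable deviation — NE.
(B, L, S): Player II can switch to R (0 → 2). Not NE.
(B, L, T): Player III can switch to S (3 → 8). Not NE.
(B, R, S): Player I can switch to A (2 → 6). Not NE.
(The remaining 1 profile has a profitable deviation by the same check.)

Pure NE: (A, R, T)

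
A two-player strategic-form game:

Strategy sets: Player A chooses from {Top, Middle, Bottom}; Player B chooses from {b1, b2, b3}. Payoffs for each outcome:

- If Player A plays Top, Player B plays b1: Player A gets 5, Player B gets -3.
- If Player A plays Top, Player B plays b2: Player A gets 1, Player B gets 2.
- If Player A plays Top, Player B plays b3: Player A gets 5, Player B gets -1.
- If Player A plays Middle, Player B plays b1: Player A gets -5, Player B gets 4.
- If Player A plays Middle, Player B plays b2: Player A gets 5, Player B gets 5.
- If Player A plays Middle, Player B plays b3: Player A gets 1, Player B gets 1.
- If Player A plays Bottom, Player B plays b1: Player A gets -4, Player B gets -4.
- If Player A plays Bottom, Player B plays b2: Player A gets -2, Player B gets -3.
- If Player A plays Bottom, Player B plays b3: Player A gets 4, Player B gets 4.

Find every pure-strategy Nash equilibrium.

Player A against b1: payoffs 5, -5, -4 → best response Top.
Player A against b2: payoffs 1, 5, -2 → best response Middle.
Player A against b3: payoffs 5, 1, 4 → best response Top.
Player B against Top: payoffs -3, 2, -1 → best response b2.
Player B against Middle: payoffs 4, 5, 1 → best response b2.
Player B against Bottom: payoffs -4, -3, 4 → best response b3.
Mutual best responses: (Middle, b2).

Pure NE: (Middle, b2)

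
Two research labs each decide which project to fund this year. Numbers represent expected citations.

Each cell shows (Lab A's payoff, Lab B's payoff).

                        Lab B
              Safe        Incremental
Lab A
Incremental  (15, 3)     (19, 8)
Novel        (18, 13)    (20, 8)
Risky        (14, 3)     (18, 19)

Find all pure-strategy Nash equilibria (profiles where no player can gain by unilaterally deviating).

Pure NE: (Novel, Safe)

Lab A against Safe: payoffs 15, 18, 14 → best response Novel.
Lab A against Incremental: payoffs 19, 20, 18 → best response Novel.
Lab B against Incremental: payoffs 3, 8 → best response Incremental.
Lab B against Novel: payoffs 13, 8 → best response Safe.
Lab B against Risky: payoffs 3, 19 → best response Incremental.
Mutual best responses: (Novel, Safe).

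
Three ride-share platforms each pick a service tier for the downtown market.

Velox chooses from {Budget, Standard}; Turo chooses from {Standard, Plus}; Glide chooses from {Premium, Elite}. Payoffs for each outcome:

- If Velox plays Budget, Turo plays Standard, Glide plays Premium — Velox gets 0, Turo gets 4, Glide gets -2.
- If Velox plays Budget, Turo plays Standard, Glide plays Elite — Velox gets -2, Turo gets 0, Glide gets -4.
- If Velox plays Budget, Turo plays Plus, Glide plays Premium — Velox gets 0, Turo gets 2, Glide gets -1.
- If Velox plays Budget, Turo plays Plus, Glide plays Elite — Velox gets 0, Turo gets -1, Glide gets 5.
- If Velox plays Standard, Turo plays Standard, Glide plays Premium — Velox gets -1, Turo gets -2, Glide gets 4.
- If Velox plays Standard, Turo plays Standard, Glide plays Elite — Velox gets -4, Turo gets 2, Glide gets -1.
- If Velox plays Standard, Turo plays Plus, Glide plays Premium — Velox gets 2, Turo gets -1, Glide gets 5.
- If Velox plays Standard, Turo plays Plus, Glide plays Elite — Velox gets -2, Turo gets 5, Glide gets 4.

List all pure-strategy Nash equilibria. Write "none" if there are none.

Velox against (Standard, Premium): payoffs 0, -1 → best response Budget.
Velox against (Standard, Elite): payoffs -2, -4 → best response Budget.
Velox against (Plus, Premium): payoffs 0, 2 → best response Standard.
Velox against (Plus, Elite): payoffs 0, -2 → best response Budget.
Turo against (Budget, Premium): payoffs 4, 2 → best response Standard.
Turo against (Budget, Elite): payoffs 0, -1 → best response Standard.
Turo against (Standard, Premium): payoffs -2, -1 → best response Plus.
Turo against (Standard, Elite): payoffs 2, 5 → best response Plus.
Glide against (Budget, Standard): payoffs -2, -4 → best response Premium.
Glide against (Budget, Plus): payoffs -1, 5 → best response Elite.
Glide against (Standard, Standard): payoffs 4, -1 → best response Premium.
Glide against (Standard, Plus): payoffs 5, 4 → best response Premium.
Mutual best responses: (Budget, Standard, Premium); (Standard, Plus, Premium).

Pure-strategy Nash equilibria: (Budget, Standard, Premium); (Standard, Plus, Premium)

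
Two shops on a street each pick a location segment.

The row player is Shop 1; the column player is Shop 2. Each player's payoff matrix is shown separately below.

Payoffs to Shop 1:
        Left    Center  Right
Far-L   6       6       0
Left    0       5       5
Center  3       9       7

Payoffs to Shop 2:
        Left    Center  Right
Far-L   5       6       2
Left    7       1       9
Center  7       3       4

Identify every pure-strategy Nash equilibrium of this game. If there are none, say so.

This game has no pure Nash equilibrium.

Shop 1 against Left: payoffs 6, 0, 3 → best response Far-L.
Shop 1 against Center: payoffs 6, 5, 9 → best response Center.
Shop 1 against Right: payoffs 0, 5, 7 → best response Center.
Shop 2 against Far-L: payoffs 5, 6, 2 → best response Center.
Shop 2 against Left: payoffs 7, 1, 9 → best response Right.
Shop 2 against Center: payoffs 7, 3, 4 → best response Left.
No profile is a mutual best response for all players.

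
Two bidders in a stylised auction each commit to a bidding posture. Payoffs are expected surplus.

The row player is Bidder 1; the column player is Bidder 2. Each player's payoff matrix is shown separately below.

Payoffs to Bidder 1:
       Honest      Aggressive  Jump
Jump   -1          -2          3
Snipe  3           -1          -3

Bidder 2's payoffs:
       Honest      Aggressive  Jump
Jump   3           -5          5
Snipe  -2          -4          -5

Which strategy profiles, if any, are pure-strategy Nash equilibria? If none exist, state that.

(Jump, Jump) and (Snipe, Honest)

(Jump, Honest): Bidder 1 can switch to Snipe (-1 → 3). Not NE.
(Jump, Aggressive): Bidder 1 can switch to Snipe (-2 → -1). Not NE.
(Jump, Jump): Bidder 1 gets 3, best alternative -3; Bidder 2 gets 5, best alternative 3. No profitable deviation — NE.
(Snipe, Honest): Bidder 1 gets 3, best alternative -1; Bidder 2 gets -2, best alternative -4. No profitable deviation — NE.
(Snipe, Aggressive): Bidder 2 can switch to Honest (-4 → -2). Not NE.
(Snipe, Jump): Bidder 1 can switch to Jump (-3 → 3). Not NE.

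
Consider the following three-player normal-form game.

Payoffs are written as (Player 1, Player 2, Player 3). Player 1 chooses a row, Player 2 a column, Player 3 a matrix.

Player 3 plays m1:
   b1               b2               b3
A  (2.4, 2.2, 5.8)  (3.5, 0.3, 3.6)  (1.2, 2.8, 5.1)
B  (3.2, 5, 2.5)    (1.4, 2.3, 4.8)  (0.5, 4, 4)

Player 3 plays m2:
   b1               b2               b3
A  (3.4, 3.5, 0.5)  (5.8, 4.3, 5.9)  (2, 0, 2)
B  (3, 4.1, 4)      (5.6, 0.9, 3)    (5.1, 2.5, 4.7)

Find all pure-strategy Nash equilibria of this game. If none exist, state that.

The pure Nash equilibria are (A, b2, m2); (A, b3, m1).

(A, b1, m1): Player 1 can switch to B (2.4 → 3.2). Not NE.
(A, b1, m2): Player 2 can switch to b2 (3.5 → 4.3). Not NE.
(A, b2, m1): Player 2 can switch to b1 (0.3 → 2.2). Not NE.
(A, b2, m2): Player 1 gets 5.8, best alternative 5.6; Player 2 gets 4.3, best alternative 3.5; Player 3 gets 5.9, best alternative 3.6. No profitable deviation — NE.
(A, b3, m1): Player 1 gets 1.2, best alternative 0.5; Player 2 gets 2.8, best alternative 2.2; Player 3 gets 5.1, best alternative 2. No profitable deviation — NE.
(A, b3, m2): Player 1 can switch to B (2 → 5.1). Not NE.
(B, b1, m1): Player 3 can switch to m2 (2.5 → 4). Not NE.
(B, b1, m2): Player 1 can switch to A (3 → 3.4). Not NE.
(B, b2, m1): Player 1 can switch to A (1.4 → 3.5). Not NE.
(B, b2, m2): Player 1 can switch to A (5.6 → 5.8). Not NE.
(The remaining 2 profiles each have a profitable deviation by the same check.)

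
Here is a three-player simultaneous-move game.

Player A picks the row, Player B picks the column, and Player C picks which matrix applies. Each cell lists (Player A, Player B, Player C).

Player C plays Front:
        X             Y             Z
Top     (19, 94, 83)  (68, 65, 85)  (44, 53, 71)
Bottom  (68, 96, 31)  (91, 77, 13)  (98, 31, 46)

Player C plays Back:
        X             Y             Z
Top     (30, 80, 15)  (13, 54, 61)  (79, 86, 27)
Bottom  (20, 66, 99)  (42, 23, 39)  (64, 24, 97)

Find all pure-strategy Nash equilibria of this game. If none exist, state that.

Player A against (X, Front): payoffs 19, 68 → best response Bottom.
Player A against (X, Back): payoffs 30, 20 → best response Top.
Player A against (Y, Front): payoffs 68, 91 → best response Bottom.
Player A against (Y, Back): payoffs 13, 42 → best response Bottom.
Player A against (Z, Front): payoffs 44, 98 → best response Bottom.
Player A against (Z, Back): payoffs 79, 64 → best response Top.
Player B against (Top, Front): payoffs 94, 65, 53 → best response X.
Player B against (Top, Back): payoffs 80, 54, 86 → best response Z.
Player B against (Bottom, Front): payoffs 96, 77, 31 → best response X.
Player B against (Bottom, Back): payoffs 66, 23, 24 → best response X.
Player C against (Top, X): payoffs 83, 15 → best response Front.
Player C against (Top, Y): payoffs 85, 61 → best response Front.
Player C against (Top, Z): payoffs 71, 27 → best response Front.
Player C against (Bottom, X): payoffs 31, 99 → best response Back.
Player C against (Bottom, Y): payoffs 13, 39 → best response Back.
Player C against (Bottom, Z): payoffs 46, 97 → best response Back.
No profile is a mutual best response for all players.

This game has no pure Nash equilibrium.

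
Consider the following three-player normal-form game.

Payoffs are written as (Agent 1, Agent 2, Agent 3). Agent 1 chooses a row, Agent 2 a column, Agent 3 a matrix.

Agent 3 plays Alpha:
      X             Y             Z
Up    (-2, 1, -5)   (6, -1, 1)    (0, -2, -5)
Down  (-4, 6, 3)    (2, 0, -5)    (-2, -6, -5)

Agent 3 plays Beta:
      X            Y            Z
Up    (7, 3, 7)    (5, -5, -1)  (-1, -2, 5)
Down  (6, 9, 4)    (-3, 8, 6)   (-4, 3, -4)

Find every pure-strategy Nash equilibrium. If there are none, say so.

Check each profile: it is a Nash equilibrium iff no player can strictly gain by switching unilaterally.
(Up, X, Alpha): Agent 3 can switch to Beta (-5 → 7). Not NE.
(Up, X, Beta): Agent 1 gets 7, best alternative 6; Agent 2 gets 3, best alternative -2; Agent 3 gets 7, best alternative -5. No profitable deviation — NE.
(Up, Y, Alpha): Agent 2 can switch to X (-1 → 1). Not NE.
(Up, Y, Beta): Agent 2 can switch to X (-5 → 3). Not NE.
(Up, Z, Alpha): Agent 2 can switch to X (-2 → 1). Not NE.
(Up, Z, Beta): Agent 2 can switch to X (-2 → 3). Not NE.
(Down, X, Alpha): Agent 1 can switch to Up (-4 → -2). Not NE.
(Down, X, Beta): Agent 1 can switch to Up (6 → 7). Not NE.
(Down, Y, Alpha): Agent 1 can switch to Up (2 → 6). Not NE.
(Down, Y, Beta): Agent 1 can switch to Up (-3 → 5). Not NE.
(Down, Z, Alpha): Agent 1 can switch to Up (-2 → 0). Not NE.
(Down, Z, Beta): Agent 1 can switch to Up (-4 → -1). Not NE.

The unique pure-strategy Nash equilibrium is (Up, X, Beta).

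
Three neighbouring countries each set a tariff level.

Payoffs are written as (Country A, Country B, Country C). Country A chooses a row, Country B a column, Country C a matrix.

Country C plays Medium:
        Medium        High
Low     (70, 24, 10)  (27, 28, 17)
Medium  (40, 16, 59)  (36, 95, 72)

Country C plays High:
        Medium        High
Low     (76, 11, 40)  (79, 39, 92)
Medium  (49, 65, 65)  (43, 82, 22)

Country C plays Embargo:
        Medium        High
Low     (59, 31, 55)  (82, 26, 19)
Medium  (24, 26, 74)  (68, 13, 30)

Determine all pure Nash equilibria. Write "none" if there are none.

Pure-strategy Nash equilibria: (Low, Medium, Embargo), (Low, High, High), (Medium, High, Medium)

Check each profile: it is a Nash equilibrium iff no player can strictly gain by switching unilaterally.
(Low, Medium, Medium): Country B can switch to High (24 → 28). Not NE.
(Low, Medium, High): Country B can switch to High (11 → 39). Not NE.
(Low, Medium, Embargo): Country A gets 59, best alternative 24; Country B gets 31, best alternative 26; Country C gets 55, best alternative 40. No profitable deviation — NE.
(Low, High, Medium): Country A can switch to Medium (27 → 36). Not NE.
(Low, High, High): Country A gets 79, best alternative 43; Country B gets 39, best alternative 11; Country C gets 92, best alternative 19. No profitable deviation — NE.
(Low, High, Embargo): Country B can switch to Medium (26 → 31). Not NE.
(Medium, Medium, Medium): Country A can switch to Low (40 → 70). Not NE.
(Medium, Medium, High): Country A can switch to Low (49 → 76). Not NE.
(Medium, High, Medium): Country A gets 36, best alternative 27; Country B gets 95, best alternative 16; Country C gets 72, best alternative 30. No profitable deviation — NE.
(The remaining 3 profiles each have a profitable deviation by the same check.)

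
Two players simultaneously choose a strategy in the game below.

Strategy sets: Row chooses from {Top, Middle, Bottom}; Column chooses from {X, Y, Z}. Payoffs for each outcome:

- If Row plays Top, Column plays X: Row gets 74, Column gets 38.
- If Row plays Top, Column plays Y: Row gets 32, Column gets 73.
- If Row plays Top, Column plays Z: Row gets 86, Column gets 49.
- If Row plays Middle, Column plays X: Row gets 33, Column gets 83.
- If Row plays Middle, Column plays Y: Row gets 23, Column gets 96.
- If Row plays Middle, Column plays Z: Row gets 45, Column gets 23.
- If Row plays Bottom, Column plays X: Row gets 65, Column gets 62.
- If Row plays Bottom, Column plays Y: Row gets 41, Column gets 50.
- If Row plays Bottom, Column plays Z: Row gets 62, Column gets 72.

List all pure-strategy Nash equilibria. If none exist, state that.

For each player, find the best response to each opponent profile; mutual best responses are the pure NE.
Row against X: payoffs 74, 33, 65 → best response Top.
Row against Y: payoffs 32, 23, 41 → best response Bottom.
Row against Z: payoffs 86, 45, 62 → best response Top.
Column against Top: payoffs 38, 73, 49 → best response Y.
Column against Middle: payoffs 83, 96, 23 → best response Y.
Column against Bottom: payoffs 62, 50, 72 → best response Z.
No profile is a mutual best response for all players.

There is no pure-strategy Nash equilibrium.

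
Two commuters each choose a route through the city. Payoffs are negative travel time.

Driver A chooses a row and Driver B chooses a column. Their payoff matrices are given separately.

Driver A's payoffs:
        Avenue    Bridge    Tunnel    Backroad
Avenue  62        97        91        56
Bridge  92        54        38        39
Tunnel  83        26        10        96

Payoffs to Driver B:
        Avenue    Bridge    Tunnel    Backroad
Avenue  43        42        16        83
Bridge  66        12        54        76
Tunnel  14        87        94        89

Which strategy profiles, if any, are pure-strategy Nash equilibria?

There is no pure-strategy Nash equilibrium.

Driver A against Avenue: payoffs 62, 92, 83 → best response Bridge.
Driver A against Bridge: payoffs 97, 54, 26 → best response Avenue.
Driver A against Tunnel: payoffs 91, 38, 10 → best response Avenue.
Driver A against Backroad: payoffs 56, 39, 96 → best response Tunnel.
Driver B against Avenue: payoffs 43, 42, 16, 83 → best response Backroad.
Driver B against Bridge: payoffs 66, 12, 54, 76 → best response Backroad.
Driver B against Tunnel: payoffs 14, 87, 94, 89 → best response Tunnel.
No profile is a mutual best response for all players.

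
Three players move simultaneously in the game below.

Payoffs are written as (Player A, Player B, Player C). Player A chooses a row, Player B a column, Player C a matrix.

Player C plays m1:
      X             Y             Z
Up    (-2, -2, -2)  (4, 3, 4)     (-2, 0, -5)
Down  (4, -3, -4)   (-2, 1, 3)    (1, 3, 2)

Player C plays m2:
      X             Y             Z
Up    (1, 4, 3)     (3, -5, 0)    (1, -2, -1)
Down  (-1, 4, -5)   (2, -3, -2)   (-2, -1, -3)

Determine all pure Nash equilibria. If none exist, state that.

(Up, X, m1): Player A can switch to Down (-2 → 4). Not NE.
(Up, X, m2): Player A gets 1, best alternative -1; Player B gets 4, best alternative -2; Player C gets 3, best alternative -2. No profitable deviation — NE.
(Up, Y, m1): Player A gets 4, best alternative -2; Player B gets 3, best alternative 0; Player C gets 4, best alternative 0. No profitable deviation — NE.
(Up, Y, m2): Player B can switch to X (-5 → 4). Not NE.
(Up, Z, m1): Player A can switch to Down (-2 → 1). Not NE.
(Up, Z, m2): Player B can switch to X (-2 → 4). Not NE.
(Down, X, m1): Player B can switch to Y (-3 → 1). Not NE.
(Down, X, m2): Player A can switch to Up (-1 → 1). Not NE.
(Down, Y, m1): Player A can switch to Up (-2 → 4). Not NE.
(Down, Y, m2): Player A can switch to Up (2 → 3). Not NE.
(Down, Z, m1): Player A gets 1, best alternative -2; Player B gets 3, best alternative 1; Player C gets 2, best alternative -3. No profitable deviation — NE.
(Down, Z, m2): Player A can switch to Up (-2 → 1). Not NE.

(Up, X, m2), (Up, Y, m1), (Down, Z, m1)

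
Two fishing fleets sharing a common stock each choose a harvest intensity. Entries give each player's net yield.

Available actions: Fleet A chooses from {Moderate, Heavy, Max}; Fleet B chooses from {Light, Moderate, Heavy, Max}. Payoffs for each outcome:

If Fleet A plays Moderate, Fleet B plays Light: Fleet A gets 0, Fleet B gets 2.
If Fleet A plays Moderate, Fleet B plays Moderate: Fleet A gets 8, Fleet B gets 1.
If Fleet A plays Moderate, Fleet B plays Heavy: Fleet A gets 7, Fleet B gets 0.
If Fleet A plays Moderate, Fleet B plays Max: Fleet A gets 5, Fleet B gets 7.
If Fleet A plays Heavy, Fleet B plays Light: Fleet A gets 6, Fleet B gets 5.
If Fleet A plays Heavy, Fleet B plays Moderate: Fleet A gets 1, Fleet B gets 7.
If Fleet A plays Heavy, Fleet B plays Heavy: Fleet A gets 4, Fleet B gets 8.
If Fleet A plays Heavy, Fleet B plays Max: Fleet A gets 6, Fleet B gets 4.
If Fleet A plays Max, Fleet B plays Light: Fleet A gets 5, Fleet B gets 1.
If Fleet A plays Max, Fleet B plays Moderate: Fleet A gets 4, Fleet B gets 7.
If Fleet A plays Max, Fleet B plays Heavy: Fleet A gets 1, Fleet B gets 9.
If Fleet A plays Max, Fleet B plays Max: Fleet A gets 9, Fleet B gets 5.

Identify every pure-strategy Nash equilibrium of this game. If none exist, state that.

Mark each player's best response to every combination of opponents' strategies; a profile where every player is best-responding is a pure Nash equilibrium.
Fleet A against Light: payoffs 0, 6, 5 → best response Heavy.
Fleet A against Moderate: payoffs 8, 1, 4 → best response Moderate.
Fleet A against Heavy: payoffs 7, 4, 1 → best response Moderate.
Fleet A against Max: payoffs 5, 6, 9 → best response Max.
Fleet B against Moderate: payoffs 2, 1, 0, 7 → best response Max.
Fleet B against Heavy: payoffs 5, 7, 8, 4 → best response Heavy.
Fleet B against Max: payoffs 1, 7, 9, 5 → best response Heavy.
No profile is a mutual best response for all players.

No pure-strategy Nash equilibrium.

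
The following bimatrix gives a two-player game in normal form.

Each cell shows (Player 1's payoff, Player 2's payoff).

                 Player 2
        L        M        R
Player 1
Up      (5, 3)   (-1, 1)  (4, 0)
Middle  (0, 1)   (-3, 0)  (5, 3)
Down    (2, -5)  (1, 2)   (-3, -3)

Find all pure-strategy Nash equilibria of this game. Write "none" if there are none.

(Up, L) and (Middle, R) and (Down, M)

Player 1 against L: payoffs 5, 0, 2 → best response Up.
Player 1 against M: payoffs -1, -3, 1 → best response Down.
Player 1 against R: payoffs 4, 5, -3 → best response Middle.
Player 2 against Up: payoffs 3, 1, 0 → best response L.
Player 2 against Middle: payoffs 1, 0, 3 → best response R.
Player 2 against Down: payoffs -5, 2, -3 → best response M.
Mutual best responses: (Up, L); (Middle, R); (Down, M).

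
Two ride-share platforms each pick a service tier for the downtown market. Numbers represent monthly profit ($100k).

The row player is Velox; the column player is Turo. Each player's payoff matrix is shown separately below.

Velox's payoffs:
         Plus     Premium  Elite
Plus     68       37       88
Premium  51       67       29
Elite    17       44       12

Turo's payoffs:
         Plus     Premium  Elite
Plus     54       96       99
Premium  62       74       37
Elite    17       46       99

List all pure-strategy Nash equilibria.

The pure Nash equilibria are (Plus, Elite); (Premium, Premium).

Velox against Plus: payoffs 68, 51, 17 → best response Plus.
Velox against Premium: payoffs 37, 67, 44 → best response Premium.
Velox against Elite: payoffs 88, 29, 12 → best response Plus.
Turo against Plus: payoffs 54, 96, 99 → best response Elite.
Turo against Premium: payoffs 62, 74, 37 → best response Premium.
Turo against Elite: payoffs 17, 46, 99 → best response Elite.
Mutual best responses: (Plus, Elite); (Premium, Premium).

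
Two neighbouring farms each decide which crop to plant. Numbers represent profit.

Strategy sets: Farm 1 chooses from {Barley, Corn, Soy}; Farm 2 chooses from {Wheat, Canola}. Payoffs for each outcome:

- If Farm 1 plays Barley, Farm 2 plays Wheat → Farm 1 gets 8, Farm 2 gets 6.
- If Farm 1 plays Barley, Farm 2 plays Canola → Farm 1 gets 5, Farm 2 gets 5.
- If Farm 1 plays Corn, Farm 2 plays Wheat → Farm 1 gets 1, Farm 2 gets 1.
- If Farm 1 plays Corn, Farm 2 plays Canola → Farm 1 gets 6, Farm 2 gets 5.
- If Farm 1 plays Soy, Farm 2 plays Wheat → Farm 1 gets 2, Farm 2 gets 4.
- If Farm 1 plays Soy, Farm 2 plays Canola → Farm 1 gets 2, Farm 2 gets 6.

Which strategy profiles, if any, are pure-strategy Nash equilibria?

The pure Nash equilibria are (Barley, Wheat) and (Corn, Canola).

For each player, find the best response to each opponent profile; mutual best responses are the pure NE.
Farm 1 against Wheat: payoffs 8, 1, 2 → best response Barley.
Farm 1 against Canola: payoffs 5, 6, 2 → best response Corn.
Farm 2 against Barley: payoffs 6, 5 → best response Wheat.
Farm 2 against Corn: payoffs 1, 5 → best response Canola.
Farm 2 against Soy: payoffs 4, 6 → best response Canola.
Mutual best responses: (Barley, Wheat); (Corn, Canola).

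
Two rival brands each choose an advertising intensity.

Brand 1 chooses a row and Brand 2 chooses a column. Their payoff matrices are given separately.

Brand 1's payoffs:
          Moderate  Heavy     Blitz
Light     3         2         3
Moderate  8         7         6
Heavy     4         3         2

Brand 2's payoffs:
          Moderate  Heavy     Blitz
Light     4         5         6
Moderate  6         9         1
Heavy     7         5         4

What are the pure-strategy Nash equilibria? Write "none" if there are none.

The unique pure-strategy Nash equilibrium is (Moderate, Heavy).

For each player, find the best response to each opponent profile; mutual best responses are the pure NE.
Brand 1 against Moderate: payoffs 3, 8, 4 → best response Moderate.
Brand 1 against Heavy: payoffs 2, 7, 3 → best response Moderate.
Brand 1 against Blitz: payoffs 3, 6, 2 → best response Moderate.
Brand 2 against Light: payoffs 4, 5, 6 → best response Blitz.
Brand 2 against Moderate: payoffs 6, 9, 1 → best response Heavy.
Brand 2 against Heavy: payoffs 7, 5, 4 → best response Moderate.
Mutual best responses: (Moderate, Heavy).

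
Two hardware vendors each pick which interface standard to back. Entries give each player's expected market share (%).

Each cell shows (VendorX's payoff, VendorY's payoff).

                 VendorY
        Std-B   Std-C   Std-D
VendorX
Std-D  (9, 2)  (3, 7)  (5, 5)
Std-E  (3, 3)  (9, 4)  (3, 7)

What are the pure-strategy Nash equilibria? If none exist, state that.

(Std-D, Std-B): VendorY can switch to Std-C (2 → 7). Not NE.
(Std-D, Std-C): VendorX can switch to Std-E (3 → 9). Not NE.
(Std-D, Std-D): VendorY can switch to Std-C (5 → 7). Not NE.
(Std-E, Std-B): VendorX can switch to Std-D (3 → 9). Not NE.
(Std-E, Std-C): VendorY can switch to Std-D (4 → 7). Not NE.
(Std-E, Std-D): VendorX can switch to Std-D (3 → 5). Not NE.

This game has no pure Nash equilibrium.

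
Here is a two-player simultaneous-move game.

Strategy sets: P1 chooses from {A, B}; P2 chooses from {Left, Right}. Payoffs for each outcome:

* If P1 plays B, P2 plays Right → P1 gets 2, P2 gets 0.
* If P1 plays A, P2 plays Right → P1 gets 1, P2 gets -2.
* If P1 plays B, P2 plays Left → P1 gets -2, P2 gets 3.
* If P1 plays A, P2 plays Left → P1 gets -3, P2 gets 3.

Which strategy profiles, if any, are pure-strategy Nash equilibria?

Pure NE: (B, Left)

(A, Left): P1 can switch to B (-3 → -2). Not NE.
(A, Right): P1 can switch to B (1 → 2). Not NE.
(B, Left): P1 gets -2, best alternative -3; P2 gets 3, best alternative 0. No profitable deviation — NE.
(B, Right): P2 can switch to Left (0 → 3). Not NE.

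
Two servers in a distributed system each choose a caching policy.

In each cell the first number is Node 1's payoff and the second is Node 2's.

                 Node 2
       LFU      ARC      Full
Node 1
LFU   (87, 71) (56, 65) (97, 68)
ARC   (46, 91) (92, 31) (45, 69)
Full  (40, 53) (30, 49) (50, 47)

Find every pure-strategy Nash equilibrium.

(LFU, LFU): Node 1 gets 87, best alternative 46; Node 2 gets 71, best alternative 68. No profitable deviation — NE.
(LFU, ARC): Node 1 can switch to ARC (56 → 92). Not NE.
(LFU, Full): Node 2 can switch to LFU (68 → 71). Not NE.
(ARC, LFU): Node 1 can switch to LFU (46 → 87). Not NE.
(ARC, ARC): Node 2 can switch to LFU (31 → 91). Not NE.
(ARC, Full): Node 1 can switch to LFU (45 → 97). Not NE.
(Full, LFU): Node 1 can switch to LFU (40 → 87). Not NE.
(Full, ARC): Node 1 can switch to LFU (30 → 56). Not NE.
(Full, Full): Node 1 can switch to LFU (50 → 97). Not NE.

Pure NE: (LFU, LFU)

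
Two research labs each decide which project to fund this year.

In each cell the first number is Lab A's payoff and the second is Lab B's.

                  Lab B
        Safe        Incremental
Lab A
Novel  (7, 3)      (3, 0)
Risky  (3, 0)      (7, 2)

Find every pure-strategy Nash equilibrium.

(Novel, Safe): Lab A gets 7, best alternative 3; Lab B gets 3, best alternative 0. No profitable deviation — NE.
(Novel, Incremental): Lab A can switch to Risky (3 → 7). Not NE.
(Risky, Safe): Lab A can switch to Novel (3 → 7). Not NE.
(Risky, Incremental): Lab A gets 7, best alternative 3; Lab B gets 2, best alternative 0. No profitable deviation — NE.

Pure-strategy Nash equilibria: (Novel, Safe) and (Risky, Incremental)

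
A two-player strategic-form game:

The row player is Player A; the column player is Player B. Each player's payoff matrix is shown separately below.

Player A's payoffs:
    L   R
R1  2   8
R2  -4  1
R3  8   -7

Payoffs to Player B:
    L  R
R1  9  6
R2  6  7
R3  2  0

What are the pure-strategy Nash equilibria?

For each strategy profile, look for a profitable unilateral deviation.
(R1, L): Player A can switch to R3 (2 → 8). Not NE.
(R1, R): Player B can switch to L (6 → 9). Not NE.
(R2, L): Player A can switch to R1 (-4 → 2). Not NE.
(R2, R): Player A can switch to R1 (1 → 8). Not NE.
(R3, L): Player A gets 8, best alternative 2; Player B gets 2, best alternative 0. No profitable deviation — NE.
(R3, R): Player A can switch to R1 (-7 → 8). Not NE.

The unique pure-strategy Nash equilibrium is (R3, L).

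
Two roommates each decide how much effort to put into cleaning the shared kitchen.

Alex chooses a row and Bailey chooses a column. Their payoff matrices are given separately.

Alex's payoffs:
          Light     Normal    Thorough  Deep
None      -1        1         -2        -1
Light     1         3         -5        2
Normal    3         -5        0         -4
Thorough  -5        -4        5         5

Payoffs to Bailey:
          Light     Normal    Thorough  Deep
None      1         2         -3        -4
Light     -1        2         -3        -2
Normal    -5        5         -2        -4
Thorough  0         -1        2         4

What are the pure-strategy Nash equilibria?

Pure-strategy Nash equilibria: (Light, Normal) and (Thorough, Deep)

Check each profile: it is a Nash equilibrium iff no player can strictly gain by switching unilaterally.
(None, Light): Alex can switch to Light (-1 → 1). Not NE.
(None, Normal): Alex can switch to Light (1 → 3). Not NE.
(None, Thorough): Alex can switch to Normal (-2 → 0). Not NE.
(None, Deep): Alex can switch to Light (-1 → 2). Not NE.
(Light, Light): Alex can switch to Normal (1 → 3). Not NE.
(Light, Normal): Alex gets 3, best alternative 1; Bailey gets 2, best alternative -1. No profitable deviation — NE.
(Light, Thorough): Alex can switch to None (-5 → -2). Not NE.
(Light, Deep): Alex can switch to Thorough (2 → 5). Not NE.
(Normal, Light): Bailey can switch to Normal (-5 → 5). Not NE.
(Thorough, Deep): Alex gets 5, best alternative 2; Bailey gets 4, best alternative 2. No profitable deviation — NE.
(The remaining 6 profiles each have a profitable deviation by the same check.)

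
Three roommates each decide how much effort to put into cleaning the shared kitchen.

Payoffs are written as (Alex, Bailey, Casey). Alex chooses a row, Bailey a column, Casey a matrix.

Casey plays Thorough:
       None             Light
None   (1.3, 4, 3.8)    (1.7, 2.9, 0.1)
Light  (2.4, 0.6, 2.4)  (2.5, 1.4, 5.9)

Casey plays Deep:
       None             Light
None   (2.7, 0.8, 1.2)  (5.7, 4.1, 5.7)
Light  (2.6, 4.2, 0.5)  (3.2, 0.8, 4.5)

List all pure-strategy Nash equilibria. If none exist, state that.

(None, Light, Deep) and (Light, Light, Thorough)

(None, None, Thorough): Alex can switch to Light (1.3 → 2.4). Not NE.
(None, None, Deep): Bailey can switch to Light (0.8 → 4.1). Not NE.
(None, Light, Thorough): Alex can switch to Light (1.7 → 2.5). Not NE.
(None, Light, Deep): Alex gets 5.7, best alternative 3.2; Bailey gets 4.1, best alternative 0.8; Casey gets 5.7, best alternative 0.1. No profitable deviation — NE.
(Light, None, Thorough): Bailey can switch to Light (0.6 → 1.4). Not NE.
(Light, None, Deep): Alex can switch to None (2.6 → 2.7). Not NE.
(Light, Light, Thorough): Alex gets 2.5, best alternative 1.7; Bailey gets 1.4, best alternative 0.6; Casey gets 5.9, best alternative 4.5. No profitable deviation — NE.
(Light, Light, Deep): Alex can switch to None (3.2 → 5.7). Not NE.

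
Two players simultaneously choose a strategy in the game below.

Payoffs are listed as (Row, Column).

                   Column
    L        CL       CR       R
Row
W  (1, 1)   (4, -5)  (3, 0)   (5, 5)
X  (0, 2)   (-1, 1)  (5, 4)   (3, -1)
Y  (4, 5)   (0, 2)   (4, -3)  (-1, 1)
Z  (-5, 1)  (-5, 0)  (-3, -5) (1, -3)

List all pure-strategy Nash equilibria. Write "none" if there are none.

(W, R) and (X, CR) and (Y, L)

(W, L): Row can switch to Y (1 → 4). Not NE.
(W, CL): Column can switch to L (-5 → 1). Not NE.
(W, CR): Row can switch to X (3 → 5). Not NE.
(W, R): Row gets 5, best alternative 3; Column gets 5, best alternative 1. No profitable deviation — NE.
(X, L): Row can switch to W (0 → 1). Not NE.
(X, CL): Row can switch to W (-1 → 4). Not NE.
(X, CR): Row gets 5, best alternative 4; Column gets 4, best alternative 2. No profitable deviation — NE.
(X, R): Row can switch to W (3 → 5). Not NE.
(Y, L): Row gets 4, best alternative 1; Column gets 5, best alternative 2. No profitable deviation — NE.
(Y, CL): Row can switch to W (0 → 4). Not NE.
(Y, CR): Row can switch to X (4 → 5). Not NE.
(Y, R): Row can switch to W (-1 → 5). Not NE.
(Z, L): Row can switch to W (-5 → 1). Not NE.
(Z, CL): Row can switch to W (-5 → 4). Not NE.
(Z, CR): Row can switch to W (-3 → 3). Not NE.
(The remaining 1 profile has a profitable deviation by the same check.)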